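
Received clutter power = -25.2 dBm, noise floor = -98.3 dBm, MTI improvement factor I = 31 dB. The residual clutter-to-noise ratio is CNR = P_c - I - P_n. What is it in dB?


CNR = -25.2 - 31 - (-98.3) = 42.1 dB

42.1 dB


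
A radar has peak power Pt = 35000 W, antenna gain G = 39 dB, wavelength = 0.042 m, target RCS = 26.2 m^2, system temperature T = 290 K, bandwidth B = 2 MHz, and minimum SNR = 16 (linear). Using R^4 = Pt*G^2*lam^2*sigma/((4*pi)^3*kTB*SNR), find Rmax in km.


G_lin = 10^(39/10) = 7943.282347
R^4 = 35000 * 7943.282347^2 * 0.042^2 * 26.2 / ((4*pi)^3 * 1.38e-23 * 290 * 2000000.0 * 16)
R^4 = 4.01616e20 m^4
R_max = (4.01616e20)^(1/4) = 141564.0 m = 141.6 km

141.6 km


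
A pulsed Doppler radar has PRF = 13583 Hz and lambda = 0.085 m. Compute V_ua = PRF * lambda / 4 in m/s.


V_ua = 13583 * 0.085 / 4 = 288.6 m/s

288.6 m/s


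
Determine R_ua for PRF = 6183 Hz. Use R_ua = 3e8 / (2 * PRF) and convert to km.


R_ua = 3e8 / (2 * 6183) = 24260.1 m = 24.3 km

24.3 km


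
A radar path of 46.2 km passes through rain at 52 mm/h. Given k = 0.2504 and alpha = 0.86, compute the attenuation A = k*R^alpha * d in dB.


gamma = 0.2504 * 52^0.86 = 7.488541 dB/km
A = 7.488541 * 46.2 = 345.97 dB

345.97 dB


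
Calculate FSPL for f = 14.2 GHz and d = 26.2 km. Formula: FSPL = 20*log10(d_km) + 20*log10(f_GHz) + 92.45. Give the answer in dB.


20*log10(26.2) = 28.37
20*log10(14.2) = 23.05
FSPL = 143.9 dB

143.9 dB


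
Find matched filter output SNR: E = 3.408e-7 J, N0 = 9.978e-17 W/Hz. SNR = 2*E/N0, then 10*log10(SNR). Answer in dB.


SNR_lin = 2 * 3.408e-7 / 9.978e-17 = 6.831e9
SNR_dB = 10*log10(6.831e9) = 98.3 dB

98.3 dB


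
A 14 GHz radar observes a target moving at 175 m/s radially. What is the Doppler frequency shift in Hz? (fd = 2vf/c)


fd = 2 * 175 * 14000000000.0 / 3e8 = 16333.3 Hz

16333.3 Hz


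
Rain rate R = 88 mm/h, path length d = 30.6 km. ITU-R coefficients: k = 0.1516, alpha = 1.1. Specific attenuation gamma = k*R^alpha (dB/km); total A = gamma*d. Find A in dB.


gamma = 0.1516 * 88^1.1 = 20.875176 dB/km
A = 20.875176 * 30.6 = 638.78 dB

638.78 dB


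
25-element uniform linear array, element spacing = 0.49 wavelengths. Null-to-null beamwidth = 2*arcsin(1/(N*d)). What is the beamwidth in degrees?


1/(N*d) = 1/(25*0.49) = 0.081633
BW = 2*arcsin(0.081633) = 9.4 degrees

9.4 degrees


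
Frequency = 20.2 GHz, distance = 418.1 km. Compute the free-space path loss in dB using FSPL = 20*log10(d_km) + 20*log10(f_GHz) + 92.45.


20*log10(418.1) = 52.43
20*log10(20.2) = 26.11
FSPL = 171.0 dB

171.0 dB


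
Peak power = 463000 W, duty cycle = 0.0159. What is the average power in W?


P_avg = 463000 * 0.0159 = 7361.7 W

7361.7 W


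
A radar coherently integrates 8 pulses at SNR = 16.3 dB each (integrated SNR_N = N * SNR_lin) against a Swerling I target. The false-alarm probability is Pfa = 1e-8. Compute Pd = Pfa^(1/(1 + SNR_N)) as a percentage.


SNR_lin = 10^(16.3/10) = 42.65795
SNR_N = 8 * 42.65795 = 341.2636
1/(1 + SNR_N) = 1/342.2636 = 0.0029217
Pd = (1e-8)^0.0029217 = 0.9476
Pd = 94.8%

94.8%


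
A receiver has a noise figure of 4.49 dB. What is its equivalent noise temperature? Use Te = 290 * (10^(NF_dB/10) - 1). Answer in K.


NF_lin = 10^(4.49/10) = 2.811901
Te = 290 * (2.811901 - 1) = 525.5 K

525.5 K


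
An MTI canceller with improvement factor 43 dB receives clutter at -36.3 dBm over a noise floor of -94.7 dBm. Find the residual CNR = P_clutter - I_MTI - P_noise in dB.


CNR = -36.3 - 43 - (-94.7) = 15.4 dB

15.4 dB


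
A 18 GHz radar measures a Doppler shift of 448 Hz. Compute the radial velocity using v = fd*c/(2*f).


v = 448 * 3e8 / (2 * 18000000000.0) = 3.7 m/s

3.7 m/s


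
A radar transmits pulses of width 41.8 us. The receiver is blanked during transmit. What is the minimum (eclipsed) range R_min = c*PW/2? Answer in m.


R_min = 3e8 * 41.8e-6 / 2 = 6270.0 m

6270.0 m


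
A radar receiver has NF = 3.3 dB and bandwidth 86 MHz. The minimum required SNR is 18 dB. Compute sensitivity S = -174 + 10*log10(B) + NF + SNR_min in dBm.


10*log10(86000000.0) = 79.34
S = -174 + 79.34 + 3.3 + 18 = -73.4 dBm

-73.4 dBm


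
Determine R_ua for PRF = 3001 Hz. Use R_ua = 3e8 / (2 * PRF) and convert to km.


R_ua = 3e8 / (2 * 3001) = 49983.3 m = 50.0 km

50.0 km


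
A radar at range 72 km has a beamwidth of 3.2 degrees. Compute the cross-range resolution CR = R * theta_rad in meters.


BW_rad = 0.055850536
CR = 72000 * 0.055850536 = 4021.2 m

4021.2 m


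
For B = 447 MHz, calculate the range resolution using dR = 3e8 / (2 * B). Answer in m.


dR = 3e8 / (2 * 447000000.0) = 0.34 m

0.34 m


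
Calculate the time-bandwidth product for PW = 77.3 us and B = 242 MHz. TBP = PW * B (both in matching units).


TBP = 77.3 * 242 = 18706.6

18706.6


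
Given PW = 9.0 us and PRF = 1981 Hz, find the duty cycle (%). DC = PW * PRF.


DC = 9.0e-6 * 1981 * 100 = 1.78%

1.78%


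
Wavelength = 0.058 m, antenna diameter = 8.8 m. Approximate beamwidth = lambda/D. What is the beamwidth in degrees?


BW_rad = 0.058 / 8.8 = 0.006591
BW_deg = 0.38 degrees

0.38 degrees


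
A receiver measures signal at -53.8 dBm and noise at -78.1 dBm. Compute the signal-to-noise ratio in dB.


SNR = -53.8 - (-78.1) = 24.3 dB

24.3 dB


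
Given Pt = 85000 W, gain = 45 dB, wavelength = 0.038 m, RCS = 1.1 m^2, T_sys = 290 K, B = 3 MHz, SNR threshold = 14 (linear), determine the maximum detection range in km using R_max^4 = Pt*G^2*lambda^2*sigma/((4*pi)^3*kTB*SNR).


G_lin = 10^(45/10) = 31622.776602
R^4 = 85000 * 31622.776602^2 * 0.038^2 * 1.1 / ((4*pi)^3 * 1.38e-23 * 290 * 3000000.0 * 14)
R^4 = 4.04784e20 m^4
R_max = (4.04784e20)^(1/4) = 141842.3 m = 141.8 km

141.8 km


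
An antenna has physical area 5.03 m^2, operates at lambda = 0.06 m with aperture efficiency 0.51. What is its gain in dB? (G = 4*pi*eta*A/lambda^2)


G_linear = 4*pi*0.51*5.03/0.06^2 = 8954.59
G_dB = 10*log10(8954.59) = 39.5 dB

39.5 dB


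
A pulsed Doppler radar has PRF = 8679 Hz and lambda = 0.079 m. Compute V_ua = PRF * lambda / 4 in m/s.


V_ua = 8679 * 0.079 / 4 = 171.4 m/s

171.4 m/s


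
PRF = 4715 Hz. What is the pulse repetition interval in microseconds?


PRI = 1/4715 = 0.0002120891 s = 212.1 us

212.1 us


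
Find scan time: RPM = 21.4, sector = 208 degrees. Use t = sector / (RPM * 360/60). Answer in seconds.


t = 208 / (21.4 * 360) * 60 = 1.62 s

1.62 s


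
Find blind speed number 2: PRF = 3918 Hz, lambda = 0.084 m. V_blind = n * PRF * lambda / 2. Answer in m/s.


V_blind = 2 * 3918 * 0.084 / 2 = 329.1 m/s

329.1 m/s


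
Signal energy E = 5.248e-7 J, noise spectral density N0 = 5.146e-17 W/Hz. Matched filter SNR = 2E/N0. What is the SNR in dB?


SNR_lin = 2 * 5.248e-7 / 5.146e-17 = 2.04e10
SNR_dB = 10*log10(2.04e10) = 103.1 dB

103.1 dB


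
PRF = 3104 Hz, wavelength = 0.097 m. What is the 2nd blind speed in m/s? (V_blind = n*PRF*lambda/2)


V_blind = 2 * 3104 * 0.097 / 2 = 301.1 m/s

301.1 m/s


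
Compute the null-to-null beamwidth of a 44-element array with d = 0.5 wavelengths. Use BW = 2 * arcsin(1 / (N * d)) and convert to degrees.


1/(N*d) = 1/(44*0.5) = 0.045455
BW = 2*arcsin(0.045455) = 5.2 degrees

5.2 degrees


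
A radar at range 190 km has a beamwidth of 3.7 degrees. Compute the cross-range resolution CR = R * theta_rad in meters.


BW_rad = 0.064577182
CR = 190000 * 0.064577182 = 12269.7 m

12269.7 m


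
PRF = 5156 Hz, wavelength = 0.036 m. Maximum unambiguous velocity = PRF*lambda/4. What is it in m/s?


V_ua = 5156 * 0.036 / 4 = 46.4 m/s

46.4 m/s


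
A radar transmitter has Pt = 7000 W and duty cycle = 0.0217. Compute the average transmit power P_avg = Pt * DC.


P_avg = 7000 * 0.0217 = 151.9 W

151.9 W


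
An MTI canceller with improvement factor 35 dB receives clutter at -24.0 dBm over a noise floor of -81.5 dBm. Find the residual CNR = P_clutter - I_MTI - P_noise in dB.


CNR = -24.0 - 35 - (-81.5) = 22.5 dB

22.5 dB


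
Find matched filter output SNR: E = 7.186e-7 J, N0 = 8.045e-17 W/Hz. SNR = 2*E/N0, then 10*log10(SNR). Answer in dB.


SNR_lin = 2 * 7.186e-7 / 8.045e-17 = 1.786e10
SNR_dB = 10*log10(1.786e10) = 102.5 dB

102.5 dB


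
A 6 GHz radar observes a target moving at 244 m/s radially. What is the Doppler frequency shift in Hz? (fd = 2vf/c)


fd = 2 * 244 * 6000000000.0 / 3e8 = 9760.0 Hz

9760.0 Hz


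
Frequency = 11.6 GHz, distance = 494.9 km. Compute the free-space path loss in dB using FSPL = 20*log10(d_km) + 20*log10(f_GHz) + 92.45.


20*log10(494.9) = 53.89
20*log10(11.6) = 21.29
FSPL = 167.6 dB

167.6 dB


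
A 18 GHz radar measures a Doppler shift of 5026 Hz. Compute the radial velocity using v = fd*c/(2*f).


v = 5026 * 3e8 / (2 * 18000000000.0) = 41.9 m/s

41.9 m/s


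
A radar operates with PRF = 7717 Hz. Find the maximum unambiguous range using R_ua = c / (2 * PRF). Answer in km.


R_ua = 3e8 / (2 * 7717) = 19437.6 m = 19.4 km

19.4 km


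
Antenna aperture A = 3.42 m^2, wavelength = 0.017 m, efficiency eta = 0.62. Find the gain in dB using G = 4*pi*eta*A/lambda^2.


G_linear = 4*pi*0.62*3.42/0.017^2 = 92199.77
G_dB = 10*log10(92199.77) = 49.6 dB

49.6 dB


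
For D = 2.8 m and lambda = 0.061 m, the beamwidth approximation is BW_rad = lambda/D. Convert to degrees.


BW_rad = 0.061 / 2.8 = 0.021786
BW_deg = 1.25 degrees

1.25 degrees


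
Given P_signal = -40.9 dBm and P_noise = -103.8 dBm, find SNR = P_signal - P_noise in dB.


SNR = -40.9 - (-103.8) = 62.9 dB

62.9 dB


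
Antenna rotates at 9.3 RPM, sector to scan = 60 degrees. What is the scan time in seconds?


t = 60 / (9.3 * 360) * 60 = 1.08 s

1.08 s


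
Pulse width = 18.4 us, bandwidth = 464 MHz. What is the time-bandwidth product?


TBP = 18.4 * 464 = 8537.6

8537.6


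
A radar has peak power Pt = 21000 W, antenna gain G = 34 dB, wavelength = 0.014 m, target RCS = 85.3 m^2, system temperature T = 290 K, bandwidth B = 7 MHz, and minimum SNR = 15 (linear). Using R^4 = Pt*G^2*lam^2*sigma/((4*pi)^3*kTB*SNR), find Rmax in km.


G_lin = 10^(34/10) = 2511.886432
R^4 = 21000 * 2511.886432^2 * 0.014^2 * 85.3 / ((4*pi)^3 * 1.38e-23 * 290 * 7000000.0 * 15)
R^4 = 2.65661e18 m^4
R_max = (2.65661e18)^(1/4) = 40372.2 m = 40.4 km

40.4 km


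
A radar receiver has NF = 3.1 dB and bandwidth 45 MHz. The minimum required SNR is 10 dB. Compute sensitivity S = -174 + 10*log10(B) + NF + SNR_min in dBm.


10*log10(45000000.0) = 76.53
S = -174 + 76.53 + 3.1 + 10 = -84.4 dBm

-84.4 dBm


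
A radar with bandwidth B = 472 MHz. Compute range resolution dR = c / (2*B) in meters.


dR = 3e8 / (2 * 472000000.0) = 0.32 m

0.32 m


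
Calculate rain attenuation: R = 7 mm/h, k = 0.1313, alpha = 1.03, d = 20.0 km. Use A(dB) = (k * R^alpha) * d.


gamma = 0.1313 * 7^1.03 = 0.974352 dB/km
A = 0.974352 * 20.0 = 19.49 dB

19.49 dB


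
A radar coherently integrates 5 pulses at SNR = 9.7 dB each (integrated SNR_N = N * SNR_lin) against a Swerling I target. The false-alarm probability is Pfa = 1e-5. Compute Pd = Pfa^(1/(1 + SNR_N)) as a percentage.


SNR_lin = 10^(9.7/10) = 9.33254
SNR_N = 5 * 9.33254 = 46.6627
1/(1 + SNR_N) = 1/47.6627 = 0.0209808
Pd = (1e-5)^0.0209808 = 0.78541
Pd = 78.5%

78.5%


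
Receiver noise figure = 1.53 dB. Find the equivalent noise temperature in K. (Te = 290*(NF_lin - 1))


NF_lin = 10^(1.53/10) = 1.422329
Te = 290 * (1.422329 - 1) = 122.5 K

122.5 K


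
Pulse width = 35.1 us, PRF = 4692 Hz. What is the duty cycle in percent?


DC = 35.1e-6 * 4692 * 100 = 16.47%

16.47%


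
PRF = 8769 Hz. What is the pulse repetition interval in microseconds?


PRI = 1/8769 = 0.0001140381 s = 114.0 us

114.0 us


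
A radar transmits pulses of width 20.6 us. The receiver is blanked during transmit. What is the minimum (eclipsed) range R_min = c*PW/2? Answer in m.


R_min = 3e8 * 20.6e-6 / 2 = 3090.0 m

3090.0 m


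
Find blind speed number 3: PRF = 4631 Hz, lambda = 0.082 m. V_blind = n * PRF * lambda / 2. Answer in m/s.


V_blind = 3 * 4631 * 0.082 / 2 = 569.6 m/s

569.6 m/s


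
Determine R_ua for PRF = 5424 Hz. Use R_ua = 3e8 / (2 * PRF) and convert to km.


R_ua = 3e8 / (2 * 5424) = 27654.9 m = 27.7 km

27.7 km


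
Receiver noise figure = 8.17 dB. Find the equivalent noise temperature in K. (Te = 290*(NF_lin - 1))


NF_lin = 10^(8.17/10) = 6.561453
Te = 290 * (6.561453 - 1) = 1612.8 K

1612.8 K


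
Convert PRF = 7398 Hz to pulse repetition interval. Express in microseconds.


PRI = 1/7398 = 0.0001351717 s = 135.2 us

135.2 us


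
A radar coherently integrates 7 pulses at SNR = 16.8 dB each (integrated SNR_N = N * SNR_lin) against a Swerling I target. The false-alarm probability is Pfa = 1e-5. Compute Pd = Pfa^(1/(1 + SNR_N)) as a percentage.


SNR_lin = 10^(16.8/10) = 47.86301
SNR_N = 7 * 47.86301 = 335.04107
1/(1 + SNR_N) = 1/336.04107 = 0.0029758
Pd = (1e-5)^0.0029758 = 0.96632
Pd = 96.6%

96.6%


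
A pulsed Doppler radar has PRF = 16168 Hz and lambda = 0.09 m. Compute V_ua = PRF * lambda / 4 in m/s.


V_ua = 16168 * 0.09 / 4 = 363.8 m/s

363.8 m/s


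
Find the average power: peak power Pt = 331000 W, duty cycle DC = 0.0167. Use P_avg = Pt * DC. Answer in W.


P_avg = 331000 * 0.0167 = 5527.7 W

5527.7 W


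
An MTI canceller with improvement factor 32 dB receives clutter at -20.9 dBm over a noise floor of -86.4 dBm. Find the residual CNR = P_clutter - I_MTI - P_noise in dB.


CNR = -20.9 - 32 - (-86.4) = 33.5 dB

33.5 dB


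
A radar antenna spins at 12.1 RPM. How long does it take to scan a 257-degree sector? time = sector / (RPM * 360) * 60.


t = 257 / (12.1 * 360) * 60 = 3.54 s

3.54 s


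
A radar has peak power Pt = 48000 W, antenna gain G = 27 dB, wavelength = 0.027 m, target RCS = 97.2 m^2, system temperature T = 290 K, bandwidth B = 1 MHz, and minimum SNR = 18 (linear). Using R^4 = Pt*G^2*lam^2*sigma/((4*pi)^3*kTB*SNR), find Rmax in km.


G_lin = 10^(27/10) = 501.187234
R^4 = 48000 * 501.187234^2 * 0.027^2 * 97.2 / ((4*pi)^3 * 1.38e-23 * 290 * 1000000.0 * 18)
R^4 = 5.97662e18 m^4
R_max = (5.97662e18)^(1/4) = 49444.0 m = 49.4 km

49.4 km


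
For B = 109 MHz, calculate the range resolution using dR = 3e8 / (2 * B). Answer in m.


dR = 3e8 / (2 * 109000000.0) = 1.38 m

1.38 m


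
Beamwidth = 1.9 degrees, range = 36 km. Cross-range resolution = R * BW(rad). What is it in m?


BW_rad = 0.033161256
CR = 36000 * 0.033161256 = 1193.8 m

1193.8 m


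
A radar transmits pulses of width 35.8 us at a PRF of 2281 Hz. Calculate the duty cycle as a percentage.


DC = 35.8e-6 * 2281 * 100 = 8.17%

8.17%


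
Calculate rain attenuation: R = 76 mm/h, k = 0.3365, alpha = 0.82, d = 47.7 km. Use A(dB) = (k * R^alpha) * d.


gamma = 0.3365 * 76^0.82 = 11.728763 dB/km
A = 11.728763 * 47.7 = 559.46 dB

559.46 dB


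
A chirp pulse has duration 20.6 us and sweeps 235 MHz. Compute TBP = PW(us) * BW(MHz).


TBP = 20.6 * 235 = 4841.0

4841.0


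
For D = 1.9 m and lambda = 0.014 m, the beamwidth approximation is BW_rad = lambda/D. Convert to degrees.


BW_rad = 0.014 / 1.9 = 0.007368
BW_deg = 0.42 degrees

0.42 degrees


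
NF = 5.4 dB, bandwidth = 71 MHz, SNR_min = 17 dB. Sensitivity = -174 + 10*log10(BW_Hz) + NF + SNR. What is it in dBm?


10*log10(71000000.0) = 78.51
S = -174 + 78.51 + 5.4 + 17 = -73.1 dBm

-73.1 dBm


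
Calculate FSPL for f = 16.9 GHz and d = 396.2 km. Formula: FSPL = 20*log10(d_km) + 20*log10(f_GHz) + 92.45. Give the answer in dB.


20*log10(396.2) = 51.96
20*log10(16.9) = 24.56
FSPL = 169.0 dB

169.0 dB


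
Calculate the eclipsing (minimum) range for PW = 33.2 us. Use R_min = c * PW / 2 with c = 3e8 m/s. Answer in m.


R_min = 3e8 * 33.2e-6 / 2 = 4980.0 m

4980.0 m


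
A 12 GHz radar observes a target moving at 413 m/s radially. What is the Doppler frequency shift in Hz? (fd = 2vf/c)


fd = 2 * 413 * 12000000000.0 / 3e8 = 33040.0 Hz

33040.0 Hz


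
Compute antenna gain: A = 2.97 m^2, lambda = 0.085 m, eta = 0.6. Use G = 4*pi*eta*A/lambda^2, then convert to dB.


G_linear = 4*pi*0.6*2.97/0.085^2 = 3099.41
G_dB = 10*log10(3099.41) = 34.9 dB

34.9 dB


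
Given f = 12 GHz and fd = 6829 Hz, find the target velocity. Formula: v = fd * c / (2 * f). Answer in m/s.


v = 6829 * 3e8 / (2 * 12000000000.0) = 85.4 m/s

85.4 m/s


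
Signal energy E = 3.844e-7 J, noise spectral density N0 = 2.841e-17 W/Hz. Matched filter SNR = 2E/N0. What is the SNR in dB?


SNR_lin = 2 * 3.844e-7 / 2.841e-17 = 2.706e10
SNR_dB = 10*log10(2.706e10) = 104.3 dB

104.3 dB


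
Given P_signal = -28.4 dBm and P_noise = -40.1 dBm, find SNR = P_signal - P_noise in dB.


SNR = -28.4 - (-40.1) = 11.7 dB

11.7 dB


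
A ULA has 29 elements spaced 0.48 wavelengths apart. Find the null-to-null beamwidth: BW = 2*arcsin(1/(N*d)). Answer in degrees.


1/(N*d) = 1/(29*0.48) = 0.071839
BW = 2*arcsin(0.071839) = 8.2 degrees

8.2 degrees


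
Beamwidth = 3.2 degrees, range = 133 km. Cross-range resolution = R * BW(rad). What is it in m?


BW_rad = 0.055850536
CR = 133000 * 0.055850536 = 7428.1 m

7428.1 m


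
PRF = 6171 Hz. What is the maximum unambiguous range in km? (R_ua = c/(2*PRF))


R_ua = 3e8 / (2 * 6171) = 24307.2 m = 24.3 km

24.3 km


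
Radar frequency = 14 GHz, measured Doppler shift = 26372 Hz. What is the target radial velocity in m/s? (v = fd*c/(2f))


v = 26372 * 3e8 / (2 * 14000000000.0) = 282.6 m/s

282.6 m/s


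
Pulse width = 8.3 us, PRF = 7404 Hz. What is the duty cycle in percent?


DC = 8.3e-6 * 7404 * 100 = 6.15%

6.15%


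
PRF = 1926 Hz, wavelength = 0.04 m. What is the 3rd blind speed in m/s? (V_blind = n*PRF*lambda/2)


V_blind = 3 * 1926 * 0.04 / 2 = 115.6 m/s

115.6 m/s


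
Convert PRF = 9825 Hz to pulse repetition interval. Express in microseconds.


PRI = 1/9825 = 0.0001017812 s = 101.8 us

101.8 us


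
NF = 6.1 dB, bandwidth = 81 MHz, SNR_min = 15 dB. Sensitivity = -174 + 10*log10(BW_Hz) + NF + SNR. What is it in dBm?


10*log10(81000000.0) = 79.08
S = -174 + 79.08 + 6.1 + 15 = -73.8 dBm

-73.8 dBm


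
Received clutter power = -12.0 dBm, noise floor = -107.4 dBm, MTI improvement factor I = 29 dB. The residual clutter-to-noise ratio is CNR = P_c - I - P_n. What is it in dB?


CNR = -12.0 - 29 - (-107.4) = 66.4 dB

66.4 dB


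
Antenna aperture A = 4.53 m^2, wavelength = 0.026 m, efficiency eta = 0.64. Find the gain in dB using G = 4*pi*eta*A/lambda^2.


G_linear = 4*pi*0.64*4.53/0.026^2 = 53894.11
G_dB = 10*log10(53894.11) = 47.3 dB

47.3 dB


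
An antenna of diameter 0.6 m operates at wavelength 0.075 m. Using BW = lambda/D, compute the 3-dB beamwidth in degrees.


BW_rad = 0.075 / 0.6 = 0.125
BW_deg = 7.16 degrees

7.16 degrees


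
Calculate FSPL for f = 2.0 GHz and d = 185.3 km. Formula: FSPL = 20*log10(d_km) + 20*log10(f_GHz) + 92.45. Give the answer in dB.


20*log10(185.3) = 45.36
20*log10(2.0) = 6.02
FSPL = 143.8 dB

143.8 dB


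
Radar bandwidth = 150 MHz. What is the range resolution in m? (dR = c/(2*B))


dR = 3e8 / (2 * 150000000.0) = 1.0 m

1.0 m


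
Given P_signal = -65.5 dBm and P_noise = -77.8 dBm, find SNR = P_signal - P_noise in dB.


SNR = -65.5 - (-77.8) = 12.3 dB

12.3 dB


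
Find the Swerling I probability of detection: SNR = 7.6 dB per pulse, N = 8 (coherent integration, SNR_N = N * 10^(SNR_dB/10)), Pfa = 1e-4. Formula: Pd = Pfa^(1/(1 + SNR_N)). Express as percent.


SNR_lin = 10^(7.6/10) = 5.7544
SNR_N = 8 * 5.7544 = 46.0352
1/(1 + SNR_N) = 1/47.0352 = 0.0212607
Pd = (1e-4)^0.0212607 = 0.82216
Pd = 82.2%

82.2%


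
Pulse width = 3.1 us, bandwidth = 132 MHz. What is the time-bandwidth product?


TBP = 3.1 * 132 = 409.2

409.2


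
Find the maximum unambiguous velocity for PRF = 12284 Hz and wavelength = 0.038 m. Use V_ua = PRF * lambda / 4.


V_ua = 12284 * 0.038 / 4 = 116.7 m/s

116.7 m/s


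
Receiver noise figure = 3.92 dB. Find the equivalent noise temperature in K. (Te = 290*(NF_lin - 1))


NF_lin = 10^(3.92/10) = 2.466039
Te = 290 * (2.466039 - 1) = 425.2 K

425.2 K


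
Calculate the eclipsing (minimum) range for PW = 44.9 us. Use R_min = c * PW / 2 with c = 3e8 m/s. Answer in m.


R_min = 3e8 * 44.9e-6 / 2 = 6735.0 m

6735.0 m


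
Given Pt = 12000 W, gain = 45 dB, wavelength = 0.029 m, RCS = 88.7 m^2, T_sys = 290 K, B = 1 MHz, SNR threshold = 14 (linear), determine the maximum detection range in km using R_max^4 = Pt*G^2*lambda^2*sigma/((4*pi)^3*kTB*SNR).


G_lin = 10^(45/10) = 31622.776602
R^4 = 12000 * 31622.776602^2 * 0.029^2 * 88.7 / ((4*pi)^3 * 1.38e-23 * 290 * 1000000.0 * 14)
R^4 = 8.0513e21 m^4
R_max = (8.0513e21)^(1/4) = 299548.1 m = 299.5 km

299.5 km


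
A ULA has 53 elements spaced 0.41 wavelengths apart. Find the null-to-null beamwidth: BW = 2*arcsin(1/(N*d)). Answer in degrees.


1/(N*d) = 1/(53*0.41) = 0.046019
BW = 2*arcsin(0.046019) = 5.3 degrees

5.3 degrees


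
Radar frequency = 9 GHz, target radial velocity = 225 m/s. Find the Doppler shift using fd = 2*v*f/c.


fd = 2 * 225 * 9000000000.0 / 3e8 = 13500.0 Hz

13500.0 Hz


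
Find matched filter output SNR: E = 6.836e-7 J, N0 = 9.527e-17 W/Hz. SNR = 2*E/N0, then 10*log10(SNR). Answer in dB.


SNR_lin = 2 * 6.836e-7 / 9.527e-17 = 1.435e10
SNR_dB = 10*log10(1.435e10) = 101.6 dB

101.6 dB


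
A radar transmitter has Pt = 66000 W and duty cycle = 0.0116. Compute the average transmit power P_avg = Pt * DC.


P_avg = 66000 * 0.0116 = 765.6 W

765.6 W


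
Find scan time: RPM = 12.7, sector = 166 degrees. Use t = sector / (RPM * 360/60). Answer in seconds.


t = 166 / (12.7 * 360) * 60 = 2.18 s

2.18 s


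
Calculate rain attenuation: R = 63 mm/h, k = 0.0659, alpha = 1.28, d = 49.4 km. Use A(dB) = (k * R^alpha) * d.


gamma = 0.0659 * 63^1.28 = 13.244675 dB/km
A = 13.244675 * 49.4 = 654.29 dB

654.29 dB


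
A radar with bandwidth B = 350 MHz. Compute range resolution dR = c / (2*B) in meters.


dR = 3e8 / (2 * 350000000.0) = 0.43 m

0.43 m


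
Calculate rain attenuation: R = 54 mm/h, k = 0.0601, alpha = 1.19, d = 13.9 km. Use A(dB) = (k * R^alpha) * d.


gamma = 0.0601 * 54^1.19 = 6.925052 dB/km
A = 6.925052 * 13.9 = 96.26 dB

96.26 dB


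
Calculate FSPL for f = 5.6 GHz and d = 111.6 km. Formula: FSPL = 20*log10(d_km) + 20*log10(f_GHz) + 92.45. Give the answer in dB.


20*log10(111.6) = 40.95
20*log10(5.6) = 14.96
FSPL = 148.4 dB

148.4 dB


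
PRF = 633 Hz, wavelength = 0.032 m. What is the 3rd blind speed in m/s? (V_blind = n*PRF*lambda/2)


V_blind = 3 * 633 * 0.032 / 2 = 30.4 m/s

30.4 m/s


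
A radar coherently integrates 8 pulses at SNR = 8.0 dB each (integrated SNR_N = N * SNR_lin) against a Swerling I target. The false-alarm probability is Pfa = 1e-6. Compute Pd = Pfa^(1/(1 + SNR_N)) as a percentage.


SNR_lin = 10^(8.0/10) = 6.30957
SNR_N = 8 * 6.30957 = 50.47656
1/(1 + SNR_N) = 1/51.47656 = 0.0194263
Pd = (1e-6)^0.0194263 = 0.76461
Pd = 76.5%

76.5%


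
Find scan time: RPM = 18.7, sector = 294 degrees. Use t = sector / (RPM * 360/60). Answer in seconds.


t = 294 / (18.7 * 360) * 60 = 2.62 s

2.62 s


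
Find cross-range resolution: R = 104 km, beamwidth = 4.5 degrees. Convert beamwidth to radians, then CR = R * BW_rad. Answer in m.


BW_rad = 0.078539816
CR = 104000 * 0.078539816 = 8168.1 m

8168.1 m


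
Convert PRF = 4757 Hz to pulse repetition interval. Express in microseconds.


PRI = 1/4757 = 0.0002102165 s = 210.2 us

210.2 us


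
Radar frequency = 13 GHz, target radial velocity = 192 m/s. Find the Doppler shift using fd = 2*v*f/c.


fd = 2 * 192 * 13000000000.0 / 3e8 = 16640.0 Hz

16640.0 Hz


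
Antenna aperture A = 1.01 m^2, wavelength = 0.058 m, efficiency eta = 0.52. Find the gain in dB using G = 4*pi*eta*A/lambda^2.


G_linear = 4*pi*0.52*1.01/0.058^2 = 1961.91
G_dB = 10*log10(1961.91) = 32.9 dB

32.9 dB


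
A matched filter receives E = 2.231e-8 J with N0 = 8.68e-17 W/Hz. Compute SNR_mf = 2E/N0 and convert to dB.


SNR_lin = 2 * 2.231e-8 / 8.68e-17 = 5.141e8
SNR_dB = 10*log10(5.141e8) = 87.1 dB

87.1 dB


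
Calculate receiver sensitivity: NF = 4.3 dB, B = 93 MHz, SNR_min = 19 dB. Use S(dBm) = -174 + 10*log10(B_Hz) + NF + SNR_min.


10*log10(93000000.0) = 79.68
S = -174 + 79.68 + 4.3 + 19 = -71.0 dBm

-71.0 dBm


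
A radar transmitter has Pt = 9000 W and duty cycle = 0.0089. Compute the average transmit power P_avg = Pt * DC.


P_avg = 9000 * 0.0089 = 80.1 W

80.1 W


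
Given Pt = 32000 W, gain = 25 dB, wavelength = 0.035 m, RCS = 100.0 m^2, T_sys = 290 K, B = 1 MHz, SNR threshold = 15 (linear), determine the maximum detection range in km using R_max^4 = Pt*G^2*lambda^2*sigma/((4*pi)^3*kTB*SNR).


G_lin = 10^(25/10) = 316.227766
R^4 = 32000 * 316.227766^2 * 0.035^2 * 100.0 / ((4*pi)^3 * 1.38e-23 * 290 * 1000000.0 * 15)
R^4 = 3.2907e18 m^4
R_max = (3.2907e18)^(1/4) = 42591.4 m = 42.6 km

42.6 km


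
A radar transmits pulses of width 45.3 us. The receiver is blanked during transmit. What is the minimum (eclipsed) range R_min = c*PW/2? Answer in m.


R_min = 3e8 * 45.3e-6 / 2 = 6795.0 m

6795.0 m


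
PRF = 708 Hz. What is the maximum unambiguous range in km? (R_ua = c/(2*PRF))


R_ua = 3e8 / (2 * 708) = 211864.4 m = 211.9 km

211.9 km


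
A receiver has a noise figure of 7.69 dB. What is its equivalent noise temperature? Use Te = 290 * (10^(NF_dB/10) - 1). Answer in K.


NF_lin = 10^(7.69/10) = 5.874894
Te = 290 * (5.874894 - 1) = 1413.7 K

1413.7 K


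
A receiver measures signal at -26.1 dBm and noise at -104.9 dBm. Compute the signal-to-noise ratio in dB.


SNR = -26.1 - (-104.9) = 78.8 dB

78.8 dB


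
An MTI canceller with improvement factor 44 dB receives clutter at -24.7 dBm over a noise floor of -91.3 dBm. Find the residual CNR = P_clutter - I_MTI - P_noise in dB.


CNR = -24.7 - 44 - (-91.3) = 22.6 dB

22.6 dB


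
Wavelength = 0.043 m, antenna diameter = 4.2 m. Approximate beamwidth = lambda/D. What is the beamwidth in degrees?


BW_rad = 0.043 / 4.2 = 0.010238
BW_deg = 0.59 degrees

0.59 degrees


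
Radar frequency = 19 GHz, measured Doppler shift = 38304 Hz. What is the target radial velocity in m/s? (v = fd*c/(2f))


v = 38304 * 3e8 / (2 * 19000000000.0) = 302.4 m/s

302.4 m/s


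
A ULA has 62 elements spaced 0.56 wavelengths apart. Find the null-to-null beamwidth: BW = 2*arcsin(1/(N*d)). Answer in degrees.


1/(N*d) = 1/(62*0.56) = 0.028802
BW = 2*arcsin(0.028802) = 3.3 degrees

3.3 degrees


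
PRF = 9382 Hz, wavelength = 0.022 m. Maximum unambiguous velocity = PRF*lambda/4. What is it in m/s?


V_ua = 9382 * 0.022 / 4 = 51.6 m/s

51.6 m/s


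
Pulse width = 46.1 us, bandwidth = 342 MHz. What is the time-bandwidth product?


TBP = 46.1 * 342 = 15766.2

15766.2


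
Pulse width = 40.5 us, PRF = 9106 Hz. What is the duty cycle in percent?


DC = 40.5e-6 * 9106 * 100 = 36.88%

36.88%


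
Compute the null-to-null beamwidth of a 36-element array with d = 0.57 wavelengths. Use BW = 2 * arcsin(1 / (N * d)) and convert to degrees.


1/(N*d) = 1/(36*0.57) = 0.048733
BW = 2*arcsin(0.048733) = 5.6 degrees

5.6 degrees


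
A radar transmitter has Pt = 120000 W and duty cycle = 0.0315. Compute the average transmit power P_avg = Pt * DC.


P_avg = 120000 * 0.0315 = 3780.0 W

3780.0 W


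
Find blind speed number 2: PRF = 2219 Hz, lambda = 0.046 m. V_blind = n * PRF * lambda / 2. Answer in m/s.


V_blind = 2 * 2219 * 0.046 / 2 = 102.1 m/s

102.1 m/s


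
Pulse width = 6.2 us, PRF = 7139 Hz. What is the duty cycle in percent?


DC = 6.2e-6 * 7139 * 100 = 4.43%

4.43%


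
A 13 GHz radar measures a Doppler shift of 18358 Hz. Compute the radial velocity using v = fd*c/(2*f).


v = 18358 * 3e8 / (2 * 13000000000.0) = 211.8 m/s

211.8 m/s


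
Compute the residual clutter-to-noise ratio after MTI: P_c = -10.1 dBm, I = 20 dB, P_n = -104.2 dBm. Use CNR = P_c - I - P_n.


CNR = -10.1 - 20 - (-104.2) = 74.1 dB

74.1 dB


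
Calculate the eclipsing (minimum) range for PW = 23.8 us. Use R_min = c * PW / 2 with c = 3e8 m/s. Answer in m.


R_min = 3e8 * 23.8e-6 / 2 = 3570.0 m

3570.0 m


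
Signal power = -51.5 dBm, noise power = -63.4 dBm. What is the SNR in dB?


SNR = -51.5 - (-63.4) = 11.9 dB

11.9 dB


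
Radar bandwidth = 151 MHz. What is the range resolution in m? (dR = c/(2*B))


dR = 3e8 / (2 * 151000000.0) = 0.99 m

0.99 m


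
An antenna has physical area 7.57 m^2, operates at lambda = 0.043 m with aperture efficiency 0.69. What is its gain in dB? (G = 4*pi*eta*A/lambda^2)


G_linear = 4*pi*0.69*7.57/0.043^2 = 35499.15
G_dB = 10*log10(35499.15) = 45.5 dB

45.5 dB


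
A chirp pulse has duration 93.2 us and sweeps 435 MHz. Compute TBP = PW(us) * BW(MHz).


TBP = 93.2 * 435 = 40542.0

40542.0


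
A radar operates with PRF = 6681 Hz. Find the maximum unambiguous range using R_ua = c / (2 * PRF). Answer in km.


R_ua = 3e8 / (2 * 6681) = 22451.7 m = 22.5 km

22.5 km


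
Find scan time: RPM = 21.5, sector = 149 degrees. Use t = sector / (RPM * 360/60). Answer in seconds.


t = 149 / (21.5 * 360) * 60 = 1.16 s

1.16 s


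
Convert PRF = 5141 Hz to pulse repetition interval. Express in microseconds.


PRI = 1/5141 = 0.0001945147 s = 194.5 us

194.5 us


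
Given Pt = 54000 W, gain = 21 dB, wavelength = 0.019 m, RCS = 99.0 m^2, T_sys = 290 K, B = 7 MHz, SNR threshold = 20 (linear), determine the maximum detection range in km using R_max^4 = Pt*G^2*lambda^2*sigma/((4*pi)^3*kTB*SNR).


G_lin = 10^(21/10) = 125.892541
R^4 = 54000 * 125.892541^2 * 0.019^2 * 99.0 / ((4*pi)^3 * 1.38e-23 * 290 * 7000000.0 * 20)
R^4 = 2.75107e16 m^4
R_max = (2.75107e16)^(1/4) = 12878.8 m = 12.9 km

12.9 km


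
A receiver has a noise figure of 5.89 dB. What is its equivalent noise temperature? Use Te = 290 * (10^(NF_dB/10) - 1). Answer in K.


NF_lin = 10^(5.89/10) = 3.881504
Te = 290 * (3.881504 - 1) = 835.6 K

835.6 K


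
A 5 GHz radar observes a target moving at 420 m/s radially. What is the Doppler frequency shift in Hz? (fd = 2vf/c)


fd = 2 * 420 * 5000000000.0 / 3e8 = 14000.0 Hz

14000.0 Hz


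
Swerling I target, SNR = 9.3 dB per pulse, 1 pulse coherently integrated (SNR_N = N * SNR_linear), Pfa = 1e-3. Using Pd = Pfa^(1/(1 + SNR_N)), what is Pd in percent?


SNR_lin = 10^(9.3/10) = 8.51138
SNR_N = 1 * 8.51138 = 8.51138
1/(1 + SNR_N) = 1/9.51138 = 0.1051372
Pd = (1e-3)^0.1051372 = 0.48371
Pd = 48.4%

48.4%


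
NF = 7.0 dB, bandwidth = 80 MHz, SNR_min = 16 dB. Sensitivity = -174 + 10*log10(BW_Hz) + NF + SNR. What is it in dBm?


10*log10(80000000.0) = 79.03
S = -174 + 79.03 + 7.0 + 16 = -72.0 dBm

-72.0 dBm


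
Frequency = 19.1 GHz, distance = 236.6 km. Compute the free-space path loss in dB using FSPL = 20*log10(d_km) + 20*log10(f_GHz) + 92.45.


20*log10(236.6) = 47.48
20*log10(19.1) = 25.62
FSPL = 165.6 dB

165.6 dB


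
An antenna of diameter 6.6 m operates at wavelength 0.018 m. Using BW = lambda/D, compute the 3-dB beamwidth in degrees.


BW_rad = 0.018 / 6.6 = 0.002727
BW_deg = 0.16 degrees

0.16 degrees


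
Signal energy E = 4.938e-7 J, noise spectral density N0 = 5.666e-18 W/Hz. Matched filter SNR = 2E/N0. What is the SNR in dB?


SNR_lin = 2 * 4.938e-7 / 5.666e-18 = 1.743e11
SNR_dB = 10*log10(1.743e11) = 112.4 dB

112.4 dB


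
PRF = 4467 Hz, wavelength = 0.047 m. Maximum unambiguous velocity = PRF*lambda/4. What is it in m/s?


V_ua = 4467 * 0.047 / 4 = 52.5 m/s

52.5 m/s


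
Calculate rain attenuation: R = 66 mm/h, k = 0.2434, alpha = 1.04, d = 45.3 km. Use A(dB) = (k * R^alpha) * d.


gamma = 0.2434 * 66^1.04 = 18.995305 dB/km
A = 18.995305 * 45.3 = 860.49 dB

860.49 dB


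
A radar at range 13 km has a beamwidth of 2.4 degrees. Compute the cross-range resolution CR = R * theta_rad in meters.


BW_rad = 0.041887902
CR = 13000 * 0.041887902 = 544.5 m

544.5 m


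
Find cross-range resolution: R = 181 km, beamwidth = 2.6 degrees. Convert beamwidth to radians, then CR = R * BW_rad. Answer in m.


BW_rad = 0.045378561
CR = 181000 * 0.045378561 = 8213.5 m

8213.5 m


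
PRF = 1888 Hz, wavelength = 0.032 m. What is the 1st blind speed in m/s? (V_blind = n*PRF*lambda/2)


V_blind = 1 * 1888 * 0.032 / 2 = 30.2 m/s

30.2 m/s


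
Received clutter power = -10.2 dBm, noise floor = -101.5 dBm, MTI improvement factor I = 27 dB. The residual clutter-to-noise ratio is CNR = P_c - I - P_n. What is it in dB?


CNR = -10.2 - 27 - (-101.5) = 64.3 dB

64.3 dB


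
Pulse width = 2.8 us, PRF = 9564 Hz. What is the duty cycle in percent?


DC = 2.8e-6 * 9564 * 100 = 2.68%

2.68%


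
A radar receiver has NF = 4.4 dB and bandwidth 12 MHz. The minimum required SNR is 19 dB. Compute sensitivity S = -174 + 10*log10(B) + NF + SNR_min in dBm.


10*log10(12000000.0) = 70.79
S = -174 + 70.79 + 4.4 + 19 = -79.8 dBm

-79.8 dBm


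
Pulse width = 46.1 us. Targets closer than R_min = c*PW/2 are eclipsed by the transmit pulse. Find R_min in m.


R_min = 3e8 * 46.1e-6 / 2 = 6915.0 m

6915.0 m


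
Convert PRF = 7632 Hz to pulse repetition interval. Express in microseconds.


PRI = 1/7632 = 0.0001310273 s = 131.0 us

131.0 us


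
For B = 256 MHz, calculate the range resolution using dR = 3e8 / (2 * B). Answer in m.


dR = 3e8 / (2 * 256000000.0) = 0.59 m

0.59 m


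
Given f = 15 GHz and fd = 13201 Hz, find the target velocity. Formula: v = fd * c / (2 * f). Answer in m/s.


v = 13201 * 3e8 / (2 * 15000000000.0) = 132.0 m/s

132.0 m/s


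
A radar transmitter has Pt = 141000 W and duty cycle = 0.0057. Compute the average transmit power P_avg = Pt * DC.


P_avg = 141000 * 0.0057 = 803.7 W

803.7 W


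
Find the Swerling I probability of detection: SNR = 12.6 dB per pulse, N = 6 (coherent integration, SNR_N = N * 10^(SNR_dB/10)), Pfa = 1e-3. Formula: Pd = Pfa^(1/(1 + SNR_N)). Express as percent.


SNR_lin = 10^(12.6/10) = 18.19701
SNR_N = 6 * 18.19701 = 109.18206
1/(1 + SNR_N) = 1/110.18206 = 0.0090759
Pd = (1e-3)^0.0090759 = 0.93923
Pd = 93.9%

93.9%


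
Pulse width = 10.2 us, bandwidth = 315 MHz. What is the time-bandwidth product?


TBP = 10.2 * 315 = 3213.0

3213.0


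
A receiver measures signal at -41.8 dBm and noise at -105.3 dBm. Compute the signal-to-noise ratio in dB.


SNR = -41.8 - (-105.3) = 63.5 dB

63.5 dB


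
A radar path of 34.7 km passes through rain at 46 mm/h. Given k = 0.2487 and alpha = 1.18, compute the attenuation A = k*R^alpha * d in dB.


gamma = 0.2487 * 46^1.18 = 22.78925 dB/km
A = 22.78925 * 34.7 = 790.79 dB

790.79 dB


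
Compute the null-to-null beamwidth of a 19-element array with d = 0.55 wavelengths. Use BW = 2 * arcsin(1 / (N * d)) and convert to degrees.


1/(N*d) = 1/(19*0.55) = 0.095694
BW = 2*arcsin(0.095694) = 11.0 degrees

11.0 degrees


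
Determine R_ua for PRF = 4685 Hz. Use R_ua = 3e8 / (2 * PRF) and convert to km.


R_ua = 3e8 / (2 * 4685) = 32017.1 m = 32.0 km

32.0 km


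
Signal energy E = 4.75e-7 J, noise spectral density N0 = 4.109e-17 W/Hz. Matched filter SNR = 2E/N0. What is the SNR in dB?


SNR_lin = 2 * 4.75e-7 / 4.109e-17 = 2.312e10
SNR_dB = 10*log10(2.312e10) = 103.6 dB

103.6 dB


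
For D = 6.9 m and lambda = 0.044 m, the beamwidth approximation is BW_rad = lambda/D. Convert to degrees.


BW_rad = 0.044 / 6.9 = 0.006377
BW_deg = 0.37 degrees

0.37 degrees


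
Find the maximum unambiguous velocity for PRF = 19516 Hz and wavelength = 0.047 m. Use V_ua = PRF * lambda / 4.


V_ua = 19516 * 0.047 / 4 = 229.3 m/s

229.3 m/s


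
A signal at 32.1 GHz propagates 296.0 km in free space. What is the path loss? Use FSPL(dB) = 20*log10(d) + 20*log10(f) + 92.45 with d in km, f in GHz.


20*log10(296.0) = 49.43
20*log10(32.1) = 30.13
FSPL = 172.0 dB

172.0 dB


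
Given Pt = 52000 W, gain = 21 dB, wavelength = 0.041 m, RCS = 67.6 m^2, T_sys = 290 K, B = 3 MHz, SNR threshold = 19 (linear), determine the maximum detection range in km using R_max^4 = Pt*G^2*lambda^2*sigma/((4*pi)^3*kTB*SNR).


G_lin = 10^(21/10) = 125.892541
R^4 = 52000 * 125.892541^2 * 0.041^2 * 67.6 / ((4*pi)^3 * 1.38e-23 * 290 * 3000000.0 * 19)
R^4 = 2.06888e17 m^4
R_max = (2.06888e17)^(1/4) = 21327.2 m = 21.3 km

21.3 km


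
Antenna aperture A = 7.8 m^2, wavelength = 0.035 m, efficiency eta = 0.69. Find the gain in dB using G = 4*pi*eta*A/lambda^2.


G_linear = 4*pi*0.69*7.8/0.035^2 = 55209.96
G_dB = 10*log10(55209.96) = 47.4 dB

47.4 dB


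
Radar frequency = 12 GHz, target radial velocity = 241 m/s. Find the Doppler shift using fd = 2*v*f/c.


fd = 2 * 241 * 12000000000.0 / 3e8 = 19280.0 Hz

19280.0 Hz


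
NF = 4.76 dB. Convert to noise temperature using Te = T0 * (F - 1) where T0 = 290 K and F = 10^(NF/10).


NF_lin = 10^(4.76/10) = 2.992265
Te = 290 * (2.992265 - 1) = 577.8 K

577.8 K


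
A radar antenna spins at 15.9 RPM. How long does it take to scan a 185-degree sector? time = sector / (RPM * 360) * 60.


t = 185 / (15.9 * 360) * 60 = 1.94 s

1.94 s


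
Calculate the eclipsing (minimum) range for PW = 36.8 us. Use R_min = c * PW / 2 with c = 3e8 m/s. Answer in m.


R_min = 3e8 * 36.8e-6 / 2 = 5520.0 m

5520.0 m


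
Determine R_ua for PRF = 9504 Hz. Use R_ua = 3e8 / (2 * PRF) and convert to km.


R_ua = 3e8 / (2 * 9504) = 15782.8 m = 15.8 km

15.8 km


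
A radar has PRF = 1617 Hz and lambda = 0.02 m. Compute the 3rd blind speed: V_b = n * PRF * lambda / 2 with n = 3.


V_blind = 3 * 1617 * 0.02 / 2 = 48.5 m/s

48.5 m/s


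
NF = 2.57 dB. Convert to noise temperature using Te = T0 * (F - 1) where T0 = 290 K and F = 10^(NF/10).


NF_lin = 10^(2.57/10) = 1.807174
Te = 290 * (1.807174 - 1) = 234.1 K

234.1 K


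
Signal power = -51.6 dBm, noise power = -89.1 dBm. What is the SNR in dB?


SNR = -51.6 - (-89.1) = 37.5 dB

37.5 dB


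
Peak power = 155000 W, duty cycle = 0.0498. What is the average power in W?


P_avg = 155000 * 0.0498 = 7719.0 W

7719.0 W


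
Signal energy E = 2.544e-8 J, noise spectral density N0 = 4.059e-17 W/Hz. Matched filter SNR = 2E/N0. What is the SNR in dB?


SNR_lin = 2 * 2.544e-8 / 4.059e-17 = 1.254e9
SNR_dB = 10*log10(1.254e9) = 91.0 dB

91.0 dB


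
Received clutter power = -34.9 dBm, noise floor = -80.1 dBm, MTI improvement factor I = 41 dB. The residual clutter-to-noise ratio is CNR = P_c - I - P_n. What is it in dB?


CNR = -34.9 - 41 - (-80.1) = 4.2 dB

4.2 dB


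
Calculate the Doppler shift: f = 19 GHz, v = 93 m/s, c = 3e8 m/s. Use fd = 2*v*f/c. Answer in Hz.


fd = 2 * 93 * 19000000000.0 / 3e8 = 11780.0 Hz

11780.0 Hz


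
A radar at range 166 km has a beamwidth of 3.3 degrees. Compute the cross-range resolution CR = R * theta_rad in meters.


BW_rad = 0.057595865
CR = 166000 * 0.057595865 = 9560.9 m

9560.9 m


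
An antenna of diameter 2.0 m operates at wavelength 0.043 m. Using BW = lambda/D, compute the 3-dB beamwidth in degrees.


BW_rad = 0.043 / 2.0 = 0.0215
BW_deg = 1.23 degrees

1.23 degrees


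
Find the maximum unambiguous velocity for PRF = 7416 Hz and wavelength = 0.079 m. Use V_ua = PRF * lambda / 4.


V_ua = 7416 * 0.079 / 4 = 146.5 m/s

146.5 m/s


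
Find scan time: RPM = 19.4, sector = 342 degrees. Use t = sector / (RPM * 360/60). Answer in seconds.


t = 342 / (19.4 * 360) * 60 = 2.94 s

2.94 s


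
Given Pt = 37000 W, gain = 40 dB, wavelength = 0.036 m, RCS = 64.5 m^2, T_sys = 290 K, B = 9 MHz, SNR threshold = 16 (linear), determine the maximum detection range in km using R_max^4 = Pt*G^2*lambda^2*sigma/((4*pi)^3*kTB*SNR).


G_lin = 10^(40/10) = 10000.0
R^4 = 37000 * 10000.0^2 * 0.036^2 * 64.5 / ((4*pi)^3 * 1.38e-23 * 290 * 9000000.0 * 16)
R^4 = 2.70456e20 m^4
R_max = (2.70456e20)^(1/4) = 128240.2 m = 128.2 km

128.2 km
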